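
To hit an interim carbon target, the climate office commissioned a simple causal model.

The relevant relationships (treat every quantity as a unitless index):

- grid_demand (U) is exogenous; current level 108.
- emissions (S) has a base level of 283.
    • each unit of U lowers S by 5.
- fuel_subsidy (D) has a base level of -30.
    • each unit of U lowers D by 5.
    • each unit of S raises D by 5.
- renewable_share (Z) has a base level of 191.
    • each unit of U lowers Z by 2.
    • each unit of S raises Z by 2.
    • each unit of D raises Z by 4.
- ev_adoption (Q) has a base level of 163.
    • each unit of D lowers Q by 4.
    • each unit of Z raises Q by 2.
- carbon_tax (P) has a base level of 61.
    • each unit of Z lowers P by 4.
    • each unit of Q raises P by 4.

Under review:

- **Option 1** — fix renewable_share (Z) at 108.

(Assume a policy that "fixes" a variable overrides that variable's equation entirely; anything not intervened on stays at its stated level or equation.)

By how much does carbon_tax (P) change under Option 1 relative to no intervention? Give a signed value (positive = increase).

Baseline:
  U = 108
  S = 283 − 5·108 = -257
  D = -30 − 5·108 + 5·(-257) = -1855
  Z = 191 − 2·108 + 2·(-257) + 4·(-1855) = -7959
  Q = 163 − 4·(-1855) + 2·(-7959) = -8335
  P = 61 − 4·(-7959) + 4·(-8335) = -1443
Option 1 (Z := 108):
  U = 108
  S = 283 − 5·108 = -257
  D = -30 − 5·108 + 5·(-257) = -1855
  Z = 108
  Q = 163 − 4·(-1855) + 2·108 = 7799
  P = 61 − 4·108 + 4·7799 = 30825
Change in P: 30825 − (-1443) = 32268

32268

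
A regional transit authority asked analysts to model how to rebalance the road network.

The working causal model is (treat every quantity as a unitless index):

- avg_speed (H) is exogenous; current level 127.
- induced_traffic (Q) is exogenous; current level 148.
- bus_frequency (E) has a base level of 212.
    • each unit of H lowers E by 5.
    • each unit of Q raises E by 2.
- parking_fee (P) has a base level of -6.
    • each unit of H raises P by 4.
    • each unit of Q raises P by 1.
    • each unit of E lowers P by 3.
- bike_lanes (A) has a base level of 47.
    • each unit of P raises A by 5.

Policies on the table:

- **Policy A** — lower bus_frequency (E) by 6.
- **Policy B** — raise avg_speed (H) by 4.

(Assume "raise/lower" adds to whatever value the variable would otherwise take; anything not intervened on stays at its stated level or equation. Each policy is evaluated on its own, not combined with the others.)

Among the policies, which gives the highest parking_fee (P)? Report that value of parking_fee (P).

1107

Policy A (E − 6):
  H = 127
  Q = 148
  E = 212 − 5·127 + 2·148 (−6 from intervention) = -133
  P = -6 + 4·127 + 148 − 3·(-133) = 1049
Policy B (H + 4):
  H = 127 + 4 = 131
  Q = 148
  E = 212 − 5·131 + 2·148 = -147
  P = -6 + 4·131 + 148 − 3·(-147) = 1107
Comparing — Policy A: P=1049, Policy B: P=1107. Highest is 1107 (Policy B).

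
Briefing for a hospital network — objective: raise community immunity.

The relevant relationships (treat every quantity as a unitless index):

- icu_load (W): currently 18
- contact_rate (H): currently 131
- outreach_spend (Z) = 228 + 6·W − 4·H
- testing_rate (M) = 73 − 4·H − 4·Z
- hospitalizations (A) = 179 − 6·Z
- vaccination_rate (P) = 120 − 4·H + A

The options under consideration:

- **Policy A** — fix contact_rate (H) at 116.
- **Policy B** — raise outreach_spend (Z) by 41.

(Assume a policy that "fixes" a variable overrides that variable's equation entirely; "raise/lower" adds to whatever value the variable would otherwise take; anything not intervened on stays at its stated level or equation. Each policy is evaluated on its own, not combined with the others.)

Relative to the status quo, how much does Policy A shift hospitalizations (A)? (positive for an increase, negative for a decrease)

Baseline:
  W = 18
  H = 131
  Z = 228 + 6·18 − 4·131 = -188
  A = 179 − 6·(-188) = 1307
Policy A (H := 116):
  W = 18
  H = 116
  Z = 228 + 6·18 − 4·116 = -128
  A = 179 − 6·(-128) = 947
Change in A: 947 − 1307 = -360

-360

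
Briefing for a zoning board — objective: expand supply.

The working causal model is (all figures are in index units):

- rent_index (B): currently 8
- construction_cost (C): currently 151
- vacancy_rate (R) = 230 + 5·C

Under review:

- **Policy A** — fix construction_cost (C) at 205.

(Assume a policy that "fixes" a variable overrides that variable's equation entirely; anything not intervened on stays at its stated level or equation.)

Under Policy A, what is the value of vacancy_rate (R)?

Policy A (C := 205):
  C = 205
  R = 230 + 5·205 = 1255

1255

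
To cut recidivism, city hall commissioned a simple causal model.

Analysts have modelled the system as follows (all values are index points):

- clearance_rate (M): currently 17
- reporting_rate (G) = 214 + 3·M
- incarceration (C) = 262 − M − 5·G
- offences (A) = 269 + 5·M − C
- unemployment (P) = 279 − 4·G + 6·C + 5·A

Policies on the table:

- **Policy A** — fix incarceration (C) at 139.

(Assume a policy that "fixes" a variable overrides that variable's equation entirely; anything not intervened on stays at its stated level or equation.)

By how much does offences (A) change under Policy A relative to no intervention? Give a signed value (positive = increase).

-1219

Baseline:
  M = 17
  G = 214 + 3·17 = 265
  C = 262 − 17 − 5·265 = -1080
  A = 269 + 5·17 − (-1080) = 1434
Policy A (C := 139):
  M = 17
  G = 214 + 3·17 = 265
  C = 139
  A = 269 + 5·17 − 139 = 215
Change in A: 215 − 1434 = -1219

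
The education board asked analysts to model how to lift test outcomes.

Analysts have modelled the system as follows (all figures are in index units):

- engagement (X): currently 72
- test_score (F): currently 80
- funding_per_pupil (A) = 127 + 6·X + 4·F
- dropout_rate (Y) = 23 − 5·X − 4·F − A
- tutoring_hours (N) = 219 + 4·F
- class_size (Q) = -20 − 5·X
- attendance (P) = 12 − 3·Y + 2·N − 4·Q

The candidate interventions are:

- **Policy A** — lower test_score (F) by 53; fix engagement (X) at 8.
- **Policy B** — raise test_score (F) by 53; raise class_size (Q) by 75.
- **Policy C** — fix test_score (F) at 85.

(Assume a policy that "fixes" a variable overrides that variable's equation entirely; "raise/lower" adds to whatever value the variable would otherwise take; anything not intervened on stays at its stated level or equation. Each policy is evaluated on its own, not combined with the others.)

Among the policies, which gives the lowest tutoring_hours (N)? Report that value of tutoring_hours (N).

Policy A (F − 53, X := 8):
  F = 80 − 53 = 27
  N = 219 + 4·27 = 327
Policy B (F + 53, Q + 75):
  F = 80 + 53 = 133
  N = 219 + 4·133 = 751
Policy C (F := 85):
  F = 85
  N = 219 + 4·85 = 559
Comparing — Policy A: N=327, Policy B: N=751, Policy C: N=559. Lowest is 327 (Policy A).

327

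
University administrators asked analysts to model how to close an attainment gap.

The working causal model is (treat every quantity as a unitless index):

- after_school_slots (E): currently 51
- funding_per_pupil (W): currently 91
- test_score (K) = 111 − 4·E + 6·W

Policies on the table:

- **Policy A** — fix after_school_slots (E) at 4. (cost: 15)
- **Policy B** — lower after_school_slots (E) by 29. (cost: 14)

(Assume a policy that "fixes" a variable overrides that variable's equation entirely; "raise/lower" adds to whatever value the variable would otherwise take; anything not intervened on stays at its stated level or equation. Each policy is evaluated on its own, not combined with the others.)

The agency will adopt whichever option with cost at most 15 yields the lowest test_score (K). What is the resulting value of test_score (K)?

Policy A (E := 4):
  E = 4
  W = 91
  K = 111 − 4·4 + 6·91 = 641
Policy B (E − 29):
  E = 51 − 29 = 22
  W = 91
  K = 111 − 4·22 + 6·91 = 569
Comparing — Policy A: K=641, Policy B: K=569. Lowest is 569 (Policy B).

569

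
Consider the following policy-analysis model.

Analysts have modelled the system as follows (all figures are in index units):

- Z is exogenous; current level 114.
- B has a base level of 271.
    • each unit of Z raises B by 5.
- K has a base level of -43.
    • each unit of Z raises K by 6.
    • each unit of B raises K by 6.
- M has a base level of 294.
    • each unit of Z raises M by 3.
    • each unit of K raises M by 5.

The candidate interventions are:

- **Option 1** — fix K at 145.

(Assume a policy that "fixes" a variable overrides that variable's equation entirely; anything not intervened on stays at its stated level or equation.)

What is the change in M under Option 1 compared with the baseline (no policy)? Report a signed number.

Baseline:
  Z = 114
  B = 271 + 5·114 = 841
  K = -43 + 6·114 + 6·841 = 5687
  M = 294 + 3·114 + 5·5687 = 29071
Option 1 (K := 145):
  Z = 114
  B = 271 + 5·114 = 841
  K = 145
  M = 294 + 3·114 + 5·145 = 1361
Change in M: 1361 − 29071 = -27710

-27710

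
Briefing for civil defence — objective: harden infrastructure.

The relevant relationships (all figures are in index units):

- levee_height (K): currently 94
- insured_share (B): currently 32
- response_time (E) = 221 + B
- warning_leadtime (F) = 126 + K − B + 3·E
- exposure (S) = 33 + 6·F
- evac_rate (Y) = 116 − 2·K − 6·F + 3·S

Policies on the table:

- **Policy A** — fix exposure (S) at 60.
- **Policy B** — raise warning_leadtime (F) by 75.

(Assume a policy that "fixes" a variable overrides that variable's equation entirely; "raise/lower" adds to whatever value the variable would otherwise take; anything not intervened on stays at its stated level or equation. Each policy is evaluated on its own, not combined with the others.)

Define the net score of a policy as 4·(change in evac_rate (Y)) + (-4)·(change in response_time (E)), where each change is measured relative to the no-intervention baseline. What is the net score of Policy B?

Baseline:
  K = 94
  B = 32
  E = 221 + 32 = 253
  F = 126 + 94 − 32 + 3·253 = 947
  S = 33 + 6·947 = 5715
  Y = 116 − 2·94 − 6·947 + 3·5715 = 11391
Policy B (F + 75):
  K = 94
  B = 32
  E = 221 + 32 = 253
  F = 126 + 94 − 32 + 3·253 (+75 from intervention) = 1022
  S = 33 + 6·1022 = 6165
  Y = 116 − 2·94 − 6·1022 + 3·6165 = 12291
ΔY = 12291 − 11391 = 900; ΔE = 253 − 253 = 0
Score = 4·900 + (-4)·0 = 3600

3600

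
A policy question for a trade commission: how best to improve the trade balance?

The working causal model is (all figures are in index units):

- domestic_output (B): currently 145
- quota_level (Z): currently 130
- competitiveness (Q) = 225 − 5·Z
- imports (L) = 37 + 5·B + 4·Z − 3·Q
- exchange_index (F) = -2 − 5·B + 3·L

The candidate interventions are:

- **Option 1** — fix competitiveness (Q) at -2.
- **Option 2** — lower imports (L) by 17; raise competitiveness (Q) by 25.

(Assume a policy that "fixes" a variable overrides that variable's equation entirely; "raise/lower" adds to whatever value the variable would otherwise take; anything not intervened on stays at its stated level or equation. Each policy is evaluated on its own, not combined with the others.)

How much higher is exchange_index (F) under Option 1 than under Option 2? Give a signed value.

-3531

Option 1 (Q := -2):
  B = 145
  Z = 130
  Q = -2
  L = 37 + 5·145 + 4·130 − 3·(-2) = 1288
  F = -2 − 5·145 + 3·1288 = 3137
Option 2 (L − 17, Q + 25):
  B = 145
  Z = 130
  Q = 225 − 5·130 (+25 from intervention) = -400
  L = 37 + 5·145 + 4·130 − 3·(-400) (−17 from intervention) = 2465
  F = -2 − 5·145 + 3·2465 = 6668
F: 3137 − 6668 = -3531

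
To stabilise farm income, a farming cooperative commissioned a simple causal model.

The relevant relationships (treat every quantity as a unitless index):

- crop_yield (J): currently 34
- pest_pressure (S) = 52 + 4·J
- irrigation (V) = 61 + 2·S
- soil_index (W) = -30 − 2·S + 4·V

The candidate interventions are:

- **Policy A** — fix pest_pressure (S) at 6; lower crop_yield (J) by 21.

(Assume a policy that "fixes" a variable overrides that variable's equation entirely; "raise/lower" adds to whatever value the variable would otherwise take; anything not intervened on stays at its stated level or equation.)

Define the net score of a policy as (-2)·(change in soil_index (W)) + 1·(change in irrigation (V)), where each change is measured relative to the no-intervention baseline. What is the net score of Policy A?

Baseline:
  J = 34
  S = 52 + 4·34 = 188
  V = 61 + 2·188 = 437
  W = -30 − 2·188 + 4·437 = 1342
Policy A (S := 6, J − 21):
  J = 34 − 21 = 13
  S = 6
  V = 61 + 2·6 = 73
  W = -30 − 2·6 + 4·73 = 250
ΔW = 250 − 1342 = -1092; ΔV = 73 − 437 = -364
Score = (-2)·(-1092) + 1·(-364) = 1820

1820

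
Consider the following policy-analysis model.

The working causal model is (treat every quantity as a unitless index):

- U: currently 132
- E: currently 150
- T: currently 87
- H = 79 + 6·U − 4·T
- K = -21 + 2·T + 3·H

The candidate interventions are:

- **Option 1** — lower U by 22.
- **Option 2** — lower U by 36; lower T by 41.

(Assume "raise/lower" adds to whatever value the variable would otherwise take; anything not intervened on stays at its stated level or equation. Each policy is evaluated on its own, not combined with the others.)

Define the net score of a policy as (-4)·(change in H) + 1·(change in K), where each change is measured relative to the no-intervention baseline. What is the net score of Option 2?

Baseline:
  U = 132
  T = 87
  H = 79 + 6·132 − 4·87 = 523
  K = -21 + 2·87 + 3·523 = 1722
Option 2 (U − 36, T − 41):
  U = 132 − 36 = 96
  T = 87 − 41 = 46
  H = 79 + 6·96 − 4·46 = 471
  K = -21 + 2·46 + 3·471 = 1484
ΔH = 471 − 523 = -52; ΔK = 1484 − 1722 = -238
Score = (-4)·(-52) + 1·(-238) = -30

-30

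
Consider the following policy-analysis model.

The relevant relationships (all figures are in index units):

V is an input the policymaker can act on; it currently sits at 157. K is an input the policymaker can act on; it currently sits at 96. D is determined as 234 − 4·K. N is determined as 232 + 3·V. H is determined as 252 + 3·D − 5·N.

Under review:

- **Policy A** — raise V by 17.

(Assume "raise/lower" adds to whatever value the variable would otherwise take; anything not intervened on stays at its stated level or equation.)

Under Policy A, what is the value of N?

Policy A (V + 17):
  V = 157 + 17 = 174
  N = 232 + 3·174 = 754

754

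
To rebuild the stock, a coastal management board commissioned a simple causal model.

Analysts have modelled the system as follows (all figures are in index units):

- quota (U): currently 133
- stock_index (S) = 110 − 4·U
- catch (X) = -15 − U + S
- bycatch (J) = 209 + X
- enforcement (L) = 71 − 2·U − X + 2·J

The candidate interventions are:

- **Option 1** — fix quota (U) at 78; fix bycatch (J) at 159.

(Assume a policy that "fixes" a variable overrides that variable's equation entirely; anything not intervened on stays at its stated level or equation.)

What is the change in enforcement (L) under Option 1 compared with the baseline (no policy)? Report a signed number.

Baseline:
  U = 133
  S = 110 − 4·133 = -422
  X = -15 − 133 + (-422) = -570
  J = 209 + (-570) = -361
  L = 71 − 2·133 − (-570) + 2·(-361) = -347
Option 1 (U := 78, J := 159):
  U = 78
  S = 110 − 4·78 = -202
  X = -15 − 78 + (-202) = -295
  J = 159
  L = 71 − 2·78 − (-295) + 2·159 = 528
Change in L: 528 − (-347) = 875

875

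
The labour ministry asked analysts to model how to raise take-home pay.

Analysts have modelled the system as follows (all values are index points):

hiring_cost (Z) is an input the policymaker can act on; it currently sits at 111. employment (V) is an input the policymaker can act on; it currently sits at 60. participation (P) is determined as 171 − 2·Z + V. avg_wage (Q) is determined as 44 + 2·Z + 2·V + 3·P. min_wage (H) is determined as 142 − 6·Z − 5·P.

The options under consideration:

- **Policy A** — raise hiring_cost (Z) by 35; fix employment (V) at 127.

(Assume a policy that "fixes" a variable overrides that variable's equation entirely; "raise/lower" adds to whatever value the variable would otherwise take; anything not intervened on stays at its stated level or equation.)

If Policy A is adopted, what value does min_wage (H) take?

-764

Policy A (Z + 35, V := 127):
  Z = 111 + 35 = 146
  V = 127
  P = 171 − 2·146 + 127 = 6
  H = 142 − 6·146 − 5·6 = -764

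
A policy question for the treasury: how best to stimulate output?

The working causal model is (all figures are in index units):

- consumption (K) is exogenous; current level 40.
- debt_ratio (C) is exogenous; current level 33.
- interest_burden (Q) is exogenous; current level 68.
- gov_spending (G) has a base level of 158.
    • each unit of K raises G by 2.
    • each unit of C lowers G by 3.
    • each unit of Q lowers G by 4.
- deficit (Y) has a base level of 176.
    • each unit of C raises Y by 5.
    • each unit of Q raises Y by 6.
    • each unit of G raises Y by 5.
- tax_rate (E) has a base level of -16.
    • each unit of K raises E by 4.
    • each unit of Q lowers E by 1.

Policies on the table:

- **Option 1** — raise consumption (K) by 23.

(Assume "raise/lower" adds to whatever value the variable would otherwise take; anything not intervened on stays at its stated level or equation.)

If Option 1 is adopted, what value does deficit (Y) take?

Option 1 (K + 23):
  K = 40 + 23 = 63
  C = 33
  Q = 68
  G = 158 + 2·63 − 3·33 − 4·68 = -87
  Y = 176 + 5·33 + 6·68 + 5·(-87) = 314

314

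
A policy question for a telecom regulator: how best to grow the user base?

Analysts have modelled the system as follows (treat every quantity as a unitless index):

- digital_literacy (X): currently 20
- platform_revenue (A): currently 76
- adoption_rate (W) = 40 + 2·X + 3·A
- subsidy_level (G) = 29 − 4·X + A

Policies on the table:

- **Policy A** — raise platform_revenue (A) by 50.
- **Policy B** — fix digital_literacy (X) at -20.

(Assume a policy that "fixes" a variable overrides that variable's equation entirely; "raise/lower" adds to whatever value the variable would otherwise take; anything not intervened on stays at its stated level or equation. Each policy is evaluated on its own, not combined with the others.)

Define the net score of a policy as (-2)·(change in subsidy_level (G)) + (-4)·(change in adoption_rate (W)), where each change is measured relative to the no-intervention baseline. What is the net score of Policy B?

Baseline:
  X = 20
  A = 76
  W = 40 + 2·20 + 3·76 = 308
  G = 29 − 4·20 + 76 = 25
Policy B (X := -20):
  X = -20
  A = 76
  W = 40 + 2·(-20) + 3·76 = 228
  G = 29 − 4·(-20) + 76 = 185
ΔG = 185 − 25 = 160; ΔW = 228 − 308 = -80
Score = (-2)·160 + (-4)·(-80) = 0

0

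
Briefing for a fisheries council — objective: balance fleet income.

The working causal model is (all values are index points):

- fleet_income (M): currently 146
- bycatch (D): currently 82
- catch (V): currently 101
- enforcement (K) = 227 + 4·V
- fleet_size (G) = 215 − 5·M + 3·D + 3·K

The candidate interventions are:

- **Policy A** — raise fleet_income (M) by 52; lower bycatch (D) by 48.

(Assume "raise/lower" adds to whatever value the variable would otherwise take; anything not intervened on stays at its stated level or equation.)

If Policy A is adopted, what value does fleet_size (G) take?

Policy A (M + 52, D − 48):
  M = 146 + 52 = 198
  D = 82 − 48 = 34
  V = 101
  K = 227 + 4·101 = 631
  G = 215 − 5·198 + 3·34 + 3·631 = 1220

1220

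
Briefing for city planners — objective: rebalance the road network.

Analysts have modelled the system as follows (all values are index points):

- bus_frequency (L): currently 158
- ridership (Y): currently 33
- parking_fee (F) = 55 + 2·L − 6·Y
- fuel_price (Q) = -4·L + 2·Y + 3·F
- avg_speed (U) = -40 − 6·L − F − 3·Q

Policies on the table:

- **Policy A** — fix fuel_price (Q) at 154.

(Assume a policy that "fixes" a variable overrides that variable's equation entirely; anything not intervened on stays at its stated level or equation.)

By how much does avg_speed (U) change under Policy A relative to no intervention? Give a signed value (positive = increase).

-603

Baseline:
  L = 158
  Y = 33
  F = 55 + 2·158 − 6·33 = 173
  Q = 0 − 4·158 + 2·33 + 3·173 = -47
  U = -40 − 6·158 − 173 − 3·(-47) = -1020
Policy A (Q := 154):
  L = 158
  Y = 33
  F = 55 + 2·158 − 6·33 = 173
  Q = 154
  U = -40 − 6·158 − 173 − 3·154 = -1623
Change in U: -1623 − (-1020) = -603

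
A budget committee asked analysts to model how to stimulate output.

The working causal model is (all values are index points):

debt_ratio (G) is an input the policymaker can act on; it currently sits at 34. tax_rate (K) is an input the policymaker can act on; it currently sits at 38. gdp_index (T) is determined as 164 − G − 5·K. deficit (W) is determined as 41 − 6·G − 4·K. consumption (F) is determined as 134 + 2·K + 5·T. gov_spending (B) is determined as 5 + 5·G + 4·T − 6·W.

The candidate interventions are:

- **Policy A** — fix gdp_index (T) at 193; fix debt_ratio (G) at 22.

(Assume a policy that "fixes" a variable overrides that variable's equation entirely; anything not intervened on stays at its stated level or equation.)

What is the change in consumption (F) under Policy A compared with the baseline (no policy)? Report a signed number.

1265

Baseline:
  G = 34
  K = 38
  T = 164 − 34 − 5·38 = -60
  F = 134 + 2·38 + 5·(-60) = -90
Policy A (T := 193, G := 22):
  G = 22
  K = 38
  T = 193
  F = 134 + 2·38 + 5·193 = 1175
Change in F: 1175 − (-90) = 1265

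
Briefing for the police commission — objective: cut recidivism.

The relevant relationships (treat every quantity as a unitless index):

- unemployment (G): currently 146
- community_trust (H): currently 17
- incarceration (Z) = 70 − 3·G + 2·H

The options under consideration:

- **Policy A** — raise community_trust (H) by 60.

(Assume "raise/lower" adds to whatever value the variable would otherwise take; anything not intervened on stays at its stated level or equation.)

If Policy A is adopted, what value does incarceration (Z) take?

-214

Policy A (H + 60):
  G = 146
  H = 17 + 60 = 77
  Z = 70 − 3·146 + 2·77 = -214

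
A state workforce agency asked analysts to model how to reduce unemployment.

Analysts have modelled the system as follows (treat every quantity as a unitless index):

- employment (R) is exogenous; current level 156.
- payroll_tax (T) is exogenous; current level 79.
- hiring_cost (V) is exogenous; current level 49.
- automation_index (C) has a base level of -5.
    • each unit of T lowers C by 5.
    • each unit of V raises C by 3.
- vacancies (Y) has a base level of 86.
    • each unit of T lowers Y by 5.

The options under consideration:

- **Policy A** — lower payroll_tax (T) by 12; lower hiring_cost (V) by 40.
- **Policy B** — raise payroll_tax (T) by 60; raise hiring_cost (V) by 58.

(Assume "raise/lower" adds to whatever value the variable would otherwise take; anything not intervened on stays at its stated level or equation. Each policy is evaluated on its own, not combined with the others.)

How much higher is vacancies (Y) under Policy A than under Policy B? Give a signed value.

Policy A (T − 12, V − 40):
  T = 79 − 12 = 67
  Y = 86 − 5·67 = -249
Policy B (T + 60, V + 58):
  T = 79 + 60 = 139
  Y = 86 − 5·139 = -609
Y: -249 − (-609) = 360

360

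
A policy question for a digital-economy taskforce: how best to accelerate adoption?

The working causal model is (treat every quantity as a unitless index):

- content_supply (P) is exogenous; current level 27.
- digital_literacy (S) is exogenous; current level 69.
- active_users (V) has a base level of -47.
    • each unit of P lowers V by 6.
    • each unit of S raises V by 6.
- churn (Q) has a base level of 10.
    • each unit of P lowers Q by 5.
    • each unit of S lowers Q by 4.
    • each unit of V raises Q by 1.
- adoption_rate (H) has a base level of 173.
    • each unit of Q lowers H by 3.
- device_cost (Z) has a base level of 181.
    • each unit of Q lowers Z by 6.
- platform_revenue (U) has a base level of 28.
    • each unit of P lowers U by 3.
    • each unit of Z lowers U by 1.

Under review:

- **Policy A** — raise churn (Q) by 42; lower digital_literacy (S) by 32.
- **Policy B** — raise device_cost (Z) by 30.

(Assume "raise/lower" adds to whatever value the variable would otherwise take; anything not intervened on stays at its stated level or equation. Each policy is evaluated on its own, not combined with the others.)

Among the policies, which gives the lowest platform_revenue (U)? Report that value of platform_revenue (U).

-1542

Policy A (Q + 42, S − 32):
  P = 27
  S = 69 − 32 = 37
  V = -47 − 6·27 + 6·37 = 13
  Q = 10 − 5·27 − 4·37 + 13 (+42 from intervention) = -218
  Z = 181 − 6·(-218) = 1489
  U = 28 − 3·27 − 1489 = -1542
Policy B (Z + 30):
  P = 27
  S = 69
  V = -47 − 6·27 + 6·69 = 205
  Q = 10 − 5·27 − 4·69 + 205 = -196
  Z = 181 − 6·(-196) (+30 from intervention) = 1387
  U = 28 − 3·27 − 1387 = -1440
Comparing — Policy A: U=-1542, Policy B: U=-1440. Lowest is -1542 (Policy A).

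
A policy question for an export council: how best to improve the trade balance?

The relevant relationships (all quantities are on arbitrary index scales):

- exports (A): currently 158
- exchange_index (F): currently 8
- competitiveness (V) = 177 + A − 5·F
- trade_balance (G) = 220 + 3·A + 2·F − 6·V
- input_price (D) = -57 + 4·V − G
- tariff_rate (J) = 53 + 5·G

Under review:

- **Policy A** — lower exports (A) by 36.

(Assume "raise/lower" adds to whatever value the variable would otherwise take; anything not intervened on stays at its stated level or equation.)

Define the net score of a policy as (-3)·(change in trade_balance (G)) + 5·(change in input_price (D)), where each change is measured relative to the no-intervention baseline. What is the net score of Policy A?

Baseline:
  A = 158
  F = 8
  V = 177 + 158 − 5·8 = 295
  G = 220 + 3·158 + 2·8 − 6·295 = -1060
  D = -57 + 4·295 − (-1060) = 2183
Policy A (A − 36):
  A = 158 − 36 = 122
  F = 8
  V = 177 + 122 − 5·8 = 259
  G = 220 + 3·122 + 2·8 − 6·259 = -952
  D = -57 + 4·259 − (-952) = 1931
ΔG = -952 − (-1060) = 108; ΔD = 1931 − 2183 = -252
Score = (-3)·108 + 5·(-252) = -1584

-1584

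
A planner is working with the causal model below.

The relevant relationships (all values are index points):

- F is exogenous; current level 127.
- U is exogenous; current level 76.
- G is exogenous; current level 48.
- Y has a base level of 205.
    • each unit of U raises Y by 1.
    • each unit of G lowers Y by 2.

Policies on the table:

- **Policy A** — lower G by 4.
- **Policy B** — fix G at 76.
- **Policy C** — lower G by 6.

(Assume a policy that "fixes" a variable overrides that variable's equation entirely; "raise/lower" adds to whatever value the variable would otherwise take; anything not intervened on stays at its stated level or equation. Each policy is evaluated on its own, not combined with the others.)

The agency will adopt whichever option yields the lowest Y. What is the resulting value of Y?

Policy A (G − 4):
  U = 76
  G = 48 − 4 = 44
  Y = 205 + 76 − 2·44 = 193
Policy B (G := 76):
  U = 76
  G = 76
  Y = 205 + 76 − 2·76 = 129
Policy C (G − 6):
  U = 76
  G = 48 − 6 = 42
  Y = 205 + 76 − 2·42 = 197
Comparing — Policy A: Y=193, Policy B: Y=129, Policy C: Y=197. Lowest is 129 (Policy B).

129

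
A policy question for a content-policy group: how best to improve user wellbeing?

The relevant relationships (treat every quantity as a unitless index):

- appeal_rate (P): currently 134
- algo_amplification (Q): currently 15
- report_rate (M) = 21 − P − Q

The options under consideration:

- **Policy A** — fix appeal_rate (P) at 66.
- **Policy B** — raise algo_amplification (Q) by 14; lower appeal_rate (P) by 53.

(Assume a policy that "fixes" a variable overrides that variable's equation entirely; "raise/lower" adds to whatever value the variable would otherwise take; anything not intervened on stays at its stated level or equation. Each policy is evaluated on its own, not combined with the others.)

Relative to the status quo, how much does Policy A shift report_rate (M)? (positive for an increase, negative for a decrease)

68

Baseline:
  P = 134
  Q = 15
  M = 21 − 134 − 15 = -128
Policy A (P := 66):
  P = 66
  Q = 15
  M = 21 − 66 − 15 = -60
Change in M: -60 − (-128) = 68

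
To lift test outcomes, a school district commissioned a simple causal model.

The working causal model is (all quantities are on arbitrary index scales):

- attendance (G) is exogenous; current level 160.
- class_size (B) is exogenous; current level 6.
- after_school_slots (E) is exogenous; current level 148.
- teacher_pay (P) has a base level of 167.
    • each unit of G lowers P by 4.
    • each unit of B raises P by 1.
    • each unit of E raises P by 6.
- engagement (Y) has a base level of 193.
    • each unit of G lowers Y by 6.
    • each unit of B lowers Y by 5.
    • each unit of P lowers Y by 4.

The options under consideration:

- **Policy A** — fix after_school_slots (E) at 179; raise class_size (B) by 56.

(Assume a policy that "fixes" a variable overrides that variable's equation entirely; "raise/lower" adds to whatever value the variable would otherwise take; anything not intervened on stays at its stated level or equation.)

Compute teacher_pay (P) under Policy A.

663

Policy A (E := 179, B + 56):
  G = 160
  B = 6 + 56 = 62
  E = 179
  P = 167 − 4·160 + 62 + 6·179 = 663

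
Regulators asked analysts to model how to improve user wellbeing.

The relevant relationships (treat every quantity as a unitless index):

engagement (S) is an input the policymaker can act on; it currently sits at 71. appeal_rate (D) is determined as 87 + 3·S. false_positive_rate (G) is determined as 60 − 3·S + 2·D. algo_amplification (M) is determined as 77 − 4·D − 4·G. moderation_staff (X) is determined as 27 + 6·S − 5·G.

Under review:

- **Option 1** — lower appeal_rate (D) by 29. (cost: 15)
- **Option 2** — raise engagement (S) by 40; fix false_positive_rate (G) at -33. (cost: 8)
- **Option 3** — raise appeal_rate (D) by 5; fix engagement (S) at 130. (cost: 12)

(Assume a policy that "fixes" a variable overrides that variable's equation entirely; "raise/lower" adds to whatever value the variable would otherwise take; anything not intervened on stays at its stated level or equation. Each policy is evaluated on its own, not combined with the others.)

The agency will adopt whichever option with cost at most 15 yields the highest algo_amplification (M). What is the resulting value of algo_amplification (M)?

Option 1 (D − 29):
  S = 71
  D = 87 + 3·71 (−29 from intervention) = 271
  G = 60 − 3·71 + 2·271 = 389
  M = 77 − 4·271 − 4·389 = -2563
Option 2 (S + 40, G := -33):
  S = 71 + 40 = 111
  D = 87 + 3·111 = 420
  G = -33
  M = 77 − 4·420 − 4·(-33) = -1471
Option 3 (D + 5, S := 130):
  S = 130
  D = 87 + 3·130 (+5 from intervention) = 482
  G = 60 − 3·130 + 2·482 = 634
  M = 77 − 4·482 − 4·634 = -4387
Comparing — Option 1: M=-2563, Option 2: M=-1471, Option 3: M=-4387. Highest is -1471 (Option 2).

-1471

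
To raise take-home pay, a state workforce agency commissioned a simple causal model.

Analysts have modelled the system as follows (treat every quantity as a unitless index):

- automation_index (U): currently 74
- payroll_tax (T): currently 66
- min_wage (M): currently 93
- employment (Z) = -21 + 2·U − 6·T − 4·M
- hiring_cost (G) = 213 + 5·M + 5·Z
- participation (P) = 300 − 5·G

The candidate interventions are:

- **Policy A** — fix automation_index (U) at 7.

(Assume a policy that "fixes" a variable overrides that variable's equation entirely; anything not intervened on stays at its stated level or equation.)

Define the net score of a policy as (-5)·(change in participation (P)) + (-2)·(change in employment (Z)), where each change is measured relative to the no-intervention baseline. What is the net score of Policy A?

-16482

Baseline:
  U = 74
  T = 66
  M = 93
  Z = -21 + 2·74 − 6·66 − 4·93 = -641
  G = 213 + 5·93 + 5·(-641) = -2527
  P = 300 − 5·(-2527) = 12935
Policy A (U := 7):
  U = 7
  T = 66
  M = 93
  Z = -21 + 2·7 − 6·66 − 4·93 = -775
  G = 213 + 5·93 + 5·(-775) = -3197
  P = 300 − 5·(-3197) = 16285
ΔP = 16285 − 12935 = 3350; ΔZ = -775 − (-641) = -134
Score = (-5)·3350 + (-2)·(-134) = -16482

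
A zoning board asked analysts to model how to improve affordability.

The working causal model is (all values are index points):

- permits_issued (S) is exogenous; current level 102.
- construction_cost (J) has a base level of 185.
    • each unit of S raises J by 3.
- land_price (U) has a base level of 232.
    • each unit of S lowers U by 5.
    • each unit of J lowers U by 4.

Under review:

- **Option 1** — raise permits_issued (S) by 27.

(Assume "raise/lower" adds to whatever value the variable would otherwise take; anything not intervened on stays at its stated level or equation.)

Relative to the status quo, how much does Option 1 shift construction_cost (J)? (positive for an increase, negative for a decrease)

Baseline:
  S = 102
  J = 185 + 3·102 = 491
Option 1 (S + 27):
  S = 102 + 27 = 129
  J = 185 + 3·129 = 572
Change in J: 572 − 491 = 81

81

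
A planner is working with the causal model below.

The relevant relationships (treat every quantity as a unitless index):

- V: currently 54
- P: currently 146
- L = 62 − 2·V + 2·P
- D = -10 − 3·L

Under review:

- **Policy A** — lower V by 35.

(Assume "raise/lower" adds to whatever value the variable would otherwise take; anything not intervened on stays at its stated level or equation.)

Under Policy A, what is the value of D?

-958

Policy A (V − 35):
  V = 54 − 35 = 19
  P = 146
  L = 62 − 2·19 + 2·146 = 316
  D = -10 − 3·316 = -958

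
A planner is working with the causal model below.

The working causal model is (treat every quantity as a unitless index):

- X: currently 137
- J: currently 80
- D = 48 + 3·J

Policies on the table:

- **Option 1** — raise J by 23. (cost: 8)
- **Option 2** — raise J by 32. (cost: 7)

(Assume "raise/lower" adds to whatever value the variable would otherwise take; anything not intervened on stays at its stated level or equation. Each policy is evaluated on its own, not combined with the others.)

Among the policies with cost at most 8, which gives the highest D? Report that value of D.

Option 1 (J + 23):
  J = 80 + 23 = 103
  D = 48 + 3·103 = 357
Option 2 (J + 32):
  J = 80 + 32 = 112
  D = 48 + 3·112 = 384
Comparing — Option 1: D=357, Option 2: D=384. Highest is 384 (Option 2).

384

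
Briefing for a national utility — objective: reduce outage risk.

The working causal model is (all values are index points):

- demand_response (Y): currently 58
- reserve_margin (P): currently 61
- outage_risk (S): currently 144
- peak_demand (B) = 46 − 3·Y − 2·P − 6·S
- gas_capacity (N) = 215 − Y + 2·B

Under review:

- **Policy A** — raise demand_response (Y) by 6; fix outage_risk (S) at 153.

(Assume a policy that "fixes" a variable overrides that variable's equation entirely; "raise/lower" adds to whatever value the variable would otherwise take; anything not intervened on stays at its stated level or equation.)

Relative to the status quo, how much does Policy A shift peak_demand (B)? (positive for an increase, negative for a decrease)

-72

Baseline:
  Y = 58
  P = 61
  S = 144
  B = 46 − 3·58 − 2·61 − 6·144 = -1114
Policy A (Y + 6, S := 153):
  Y = 58 + 6 = 64
  P = 61
  S = 153
  B = 46 − 3·64 − 2·61 − 6·153 = -1186
Change in B: -1186 − (-1114) = -72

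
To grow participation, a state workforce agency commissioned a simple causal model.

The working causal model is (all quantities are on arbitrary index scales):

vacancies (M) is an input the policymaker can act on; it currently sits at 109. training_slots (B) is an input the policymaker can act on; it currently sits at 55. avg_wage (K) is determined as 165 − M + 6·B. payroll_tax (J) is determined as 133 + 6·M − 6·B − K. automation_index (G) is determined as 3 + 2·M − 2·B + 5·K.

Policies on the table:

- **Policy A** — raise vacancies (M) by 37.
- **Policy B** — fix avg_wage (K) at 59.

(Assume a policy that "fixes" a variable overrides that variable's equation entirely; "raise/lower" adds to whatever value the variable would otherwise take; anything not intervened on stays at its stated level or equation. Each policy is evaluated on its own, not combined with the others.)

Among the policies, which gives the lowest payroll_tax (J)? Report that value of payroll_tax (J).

Policy A (M + 37):
  M = 109 + 37 = 146
  B = 55
  K = 165 − 146 + 6·55 = 349
  J = 133 + 6·146 − 6·55 − 349 = 330
Policy B (K := 59):
  M = 109
  B = 55
  K = 59
  J = 133 + 6·109 − 6·55 − 59 = 398
Comparing — Policy A: J=330, Policy B: J=398. Lowest is 330 (Policy A).

330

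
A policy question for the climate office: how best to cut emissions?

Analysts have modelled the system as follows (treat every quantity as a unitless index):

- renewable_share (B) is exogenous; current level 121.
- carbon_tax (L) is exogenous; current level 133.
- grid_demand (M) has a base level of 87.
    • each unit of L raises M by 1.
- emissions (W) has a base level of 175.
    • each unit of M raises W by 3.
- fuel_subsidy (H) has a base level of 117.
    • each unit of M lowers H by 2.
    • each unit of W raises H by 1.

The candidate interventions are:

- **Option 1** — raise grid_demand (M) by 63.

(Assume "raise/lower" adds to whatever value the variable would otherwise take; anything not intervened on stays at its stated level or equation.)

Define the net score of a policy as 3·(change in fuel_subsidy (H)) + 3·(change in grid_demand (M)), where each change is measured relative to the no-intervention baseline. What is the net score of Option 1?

Baseline:
  L = 133
  M = 87 + 133 = 220
  W = 175 + 3·220 = 835
  H = 117 − 2·220 + 835 = 512
Option 1 (M + 63):
  L = 133
  M = 87 + 133 (+63 from intervention) = 283
  W = 175 + 3·283 = 1024
  H = 117 − 2·283 + 1024 = 575
ΔH = 575 − 512 = 63; ΔM = 283 − 220 = 63
Score = 3·63 + 3·63 = 378

378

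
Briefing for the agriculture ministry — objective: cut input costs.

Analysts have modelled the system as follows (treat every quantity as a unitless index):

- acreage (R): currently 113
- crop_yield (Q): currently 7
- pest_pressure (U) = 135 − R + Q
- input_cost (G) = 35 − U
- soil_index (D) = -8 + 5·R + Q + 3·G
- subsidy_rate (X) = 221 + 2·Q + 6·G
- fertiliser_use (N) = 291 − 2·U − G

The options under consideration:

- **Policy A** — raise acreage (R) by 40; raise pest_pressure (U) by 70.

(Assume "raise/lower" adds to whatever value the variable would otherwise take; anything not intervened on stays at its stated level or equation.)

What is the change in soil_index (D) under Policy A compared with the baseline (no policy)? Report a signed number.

110

Baseline:
  R = 113
  Q = 7
  U = 135 − 113 + 7 = 29
  G = 35 − 29 = 6
  D = -8 + 5·113 + 7 + 3·6 = 582
Policy A (R + 40, U + 70):
  R = 113 + 40 = 153
  Q = 7
  U = 135 − 153 + 7 (+70 from intervention) = 59
  G = 35 − 59 = -24
  D = -8 + 5·153 + 7 + 3·(-24) = 692
Change in D: 692 − 582 = 110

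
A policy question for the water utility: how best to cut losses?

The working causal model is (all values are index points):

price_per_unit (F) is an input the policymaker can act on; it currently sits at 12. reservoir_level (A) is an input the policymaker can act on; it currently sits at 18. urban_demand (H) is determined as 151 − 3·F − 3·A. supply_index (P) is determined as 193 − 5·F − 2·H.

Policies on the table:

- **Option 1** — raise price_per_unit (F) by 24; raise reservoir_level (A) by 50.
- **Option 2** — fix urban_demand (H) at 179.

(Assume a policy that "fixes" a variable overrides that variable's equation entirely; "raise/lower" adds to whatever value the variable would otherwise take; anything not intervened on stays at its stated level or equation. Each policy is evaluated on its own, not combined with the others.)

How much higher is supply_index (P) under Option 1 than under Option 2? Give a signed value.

Option 1 (F + 24, A + 50):
  F = 12 + 24 = 36
  A = 18 + 50 = 68
  H = 151 − 3·36 − 3·68 = -161
  P = 193 − 5·36 − 2·(-161) = 335
Option 2 (H := 179):
  F = 12
  A = 18
  H = 179
  P = 193 − 5·12 − 2·179 = -225
P: 335 − (-225) = 560

560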